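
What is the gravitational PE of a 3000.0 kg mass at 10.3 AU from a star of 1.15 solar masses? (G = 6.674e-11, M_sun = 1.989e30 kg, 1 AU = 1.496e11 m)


M = 1.15 * 1.989e30 kg = 2.28735e+30 kg; r = 10.3 AU * 1.496e11 m/AU = 1.54088e+12 m. U = -GM*m/r = -(6.674e-11 * 2.28735e+30 * 3000.0) / 1.54088e+12 = -2.972e+11

-2.972e+11 J


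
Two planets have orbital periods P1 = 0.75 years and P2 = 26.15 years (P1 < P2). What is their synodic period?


1/P_syn = |1/P1 - 1/P2| = |1/0.75 - 1/26.15| => P_syn = 0.7721

0.7721 years


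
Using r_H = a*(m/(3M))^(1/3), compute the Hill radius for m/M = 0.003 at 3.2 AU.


r_H = a * (m/3M)^(1/3) = 3.2 * (0.003/3)^(1/3) = 0.32

0.32 AU


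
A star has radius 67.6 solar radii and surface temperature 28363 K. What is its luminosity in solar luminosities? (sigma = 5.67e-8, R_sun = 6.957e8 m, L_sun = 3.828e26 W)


R = 67.6 * 6.957e8 m = 4.702932e+10 m. L = 4*pi*R^2*sigma*T^4 = 4*pi*(4.702932e+10)^2 * 5.67e-8 * 28363^4 = 1.019856296e+33 W. L/L_sun = 1.019856296e+33 / 3.828e26 = 2.664e+06

2.664e+06 L_sun


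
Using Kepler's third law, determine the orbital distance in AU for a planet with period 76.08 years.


a = P^(2/3) = 76.08^(2/3) = 17.9548

17.9548 AU


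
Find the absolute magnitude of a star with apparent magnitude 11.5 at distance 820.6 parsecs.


M = m - 5*log10(d) + 5 = 11.5 - 5*log10(820.6) + 5 = 1.9293

1.9293


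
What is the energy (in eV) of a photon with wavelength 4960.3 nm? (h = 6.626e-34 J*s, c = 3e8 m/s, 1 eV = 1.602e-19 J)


E = hc/lambda = 6.626e-34 * 3e8 / 4.960e-06 = 4.007e-20 J = 0.2502 eV

0.2502 eV


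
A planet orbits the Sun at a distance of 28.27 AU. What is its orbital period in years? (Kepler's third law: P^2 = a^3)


P = a^(3/2) = 28.27^1.5 = 150.3103

150.3103 years


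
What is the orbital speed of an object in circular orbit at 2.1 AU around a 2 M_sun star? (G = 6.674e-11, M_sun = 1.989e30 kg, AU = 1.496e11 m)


v = sqrt(GM/r) = sqrt(6.674e-11 * 3.978e+30 / 3.142e+11) = 29070.3357

29070.3357 m/s


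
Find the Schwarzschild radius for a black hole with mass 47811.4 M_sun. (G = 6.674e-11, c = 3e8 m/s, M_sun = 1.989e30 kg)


M = 47811.4 * 1.989e30 kg = 9.50968746e+34 kg. rs = 2GM/c^2 = 2 * 6.674e-11 * 9.50968746e+34 / (3e8)^2 = 1.410e+08

1.410e+08 m


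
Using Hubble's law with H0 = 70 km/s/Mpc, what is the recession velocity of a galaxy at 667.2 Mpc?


v = H0 * d = 70 * 667.2 = 46704.0

46704.0 km/s


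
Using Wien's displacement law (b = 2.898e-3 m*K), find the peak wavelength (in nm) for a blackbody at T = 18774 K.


lam_max = b / T = 2.898e-3 / 18774 = 1.544e-07 m = 154.3624 nm

154.3624 nm


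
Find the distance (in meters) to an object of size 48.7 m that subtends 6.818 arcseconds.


D = size / theta_rad, theta_rad = 6.818 * pi/(180*3600) = 3.305e-05, D = 1.473e+06

1.473e+06 m


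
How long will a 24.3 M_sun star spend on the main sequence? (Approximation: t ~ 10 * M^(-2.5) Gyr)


t = 10 * M^(-2.5) = 10 * 24.3^(-2.5) = 0.0034

0.0034 Gyr


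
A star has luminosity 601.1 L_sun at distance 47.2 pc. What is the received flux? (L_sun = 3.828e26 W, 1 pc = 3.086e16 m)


F = L / (4*pi*d^2) = 2.301e+29 / (4*pi*(1.457e+18)^2) = 8.630e-09

8.630e-09 W/m^2


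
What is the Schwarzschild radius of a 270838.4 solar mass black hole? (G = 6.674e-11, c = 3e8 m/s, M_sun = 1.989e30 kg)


M = 270838.4 * 1.989e30 kg = 5.386975776e+35 kg. rs = 2GM/c^2 = 2 * 6.674e-11 * 5.386975776e+35 / (3e8)^2 = 7.989e+08

7.989e+08 m


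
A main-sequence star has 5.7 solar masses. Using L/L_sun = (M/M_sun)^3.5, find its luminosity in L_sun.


L/L_sun = (M/M_sun)^3.5 = 5.7^3.5 = 442.1422

442.1422 L_sun


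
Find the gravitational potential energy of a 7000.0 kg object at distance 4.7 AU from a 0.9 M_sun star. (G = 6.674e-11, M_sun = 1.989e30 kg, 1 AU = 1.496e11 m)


M = 0.9 * 1.989e30 kg = 1.7901e+30 kg; r = 4.7 AU * 1.496e11 m/AU = 7.0312e+11 m. U = -GM*m/r = -(6.674e-11 * 1.7901e+30 * 7000.0) / 7.0312e+11 = -1.189e+12

-1.189e+12 J


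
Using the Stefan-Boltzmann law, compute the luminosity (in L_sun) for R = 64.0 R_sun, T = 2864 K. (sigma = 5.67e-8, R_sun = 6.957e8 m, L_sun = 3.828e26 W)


R = 64.0 * 6.957e8 m = 4.45248e+10 m. L = 4*pi*R^2*sigma*T^4 = 4*pi*(4.45248e+10)^2 * 5.67e-8 * 2864^4 = 9.50361714e+28 W. L/L_sun = 9.50361714e+28 / 3.828e26 = 248.2659

248.2659 L_sun


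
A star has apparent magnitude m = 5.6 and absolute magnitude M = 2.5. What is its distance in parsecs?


d = 10^((m - M + 5)/5) = 10^((5.6 - 2.5 + 5)/5) = 41.6869

41.6869 pc


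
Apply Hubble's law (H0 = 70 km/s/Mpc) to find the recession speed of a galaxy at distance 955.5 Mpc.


v = H0 * d = 70 * 955.5 = 66885.0

66885.0 km/s


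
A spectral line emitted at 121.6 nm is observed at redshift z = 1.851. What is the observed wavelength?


lam_obs = lam_emit * (1 + z) = 121.6 * (1 + 1.851) = 346.6816

346.6816 nm


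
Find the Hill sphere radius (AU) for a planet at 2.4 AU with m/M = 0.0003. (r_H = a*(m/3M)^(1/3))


r_H = a * (m/3M)^(1/3) = 2.4 * (0.0003/3)^(1/3) = 0.1114

0.1114 AU


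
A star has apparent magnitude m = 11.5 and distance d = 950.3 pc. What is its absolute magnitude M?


M = m - 5*log10(d) + 5 = 11.5 - 5*log10(950.3) + 5 = 1.6107

1.6107


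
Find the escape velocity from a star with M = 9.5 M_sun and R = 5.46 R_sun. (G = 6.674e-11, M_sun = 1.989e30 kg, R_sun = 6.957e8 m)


M = 9.5 * 1.989e30 kg = 1.88955e+31 kg; R = 5.46 * 6.957e8 m = 3.798522e+09 m. v_esc = sqrt(2GM/R) = sqrt(2 * 6.674e-11 * 1.88955e+31 / 3.798522e+09) = 814854.3159

814854.3159 m/s


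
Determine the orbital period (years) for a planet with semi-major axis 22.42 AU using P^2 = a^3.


P = a^(3/2) = 22.42^1.5 = 106.1582

106.1582 years


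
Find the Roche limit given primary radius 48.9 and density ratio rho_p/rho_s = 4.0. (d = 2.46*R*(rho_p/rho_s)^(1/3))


d_Roche = 2.46 * 48.9 * 4.0^(1/3) = 190.9548

190.9548


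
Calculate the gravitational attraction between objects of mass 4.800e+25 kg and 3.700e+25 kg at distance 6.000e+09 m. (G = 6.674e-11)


F = G*m1*m2/r^2 = 6.674e-11 * 4.800e+25 * 3.700e+25 / (6.000e+09)^2 = 6.674e-11 * 1.776e+51 / 3.600e+19 = 3.293e+21

3.293e+21 N


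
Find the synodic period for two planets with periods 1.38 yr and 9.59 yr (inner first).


1/P_syn = |1/P1 - 1/P2| = |1/1.38 - 1/9.59| => P_syn = 1.612

1.612 years


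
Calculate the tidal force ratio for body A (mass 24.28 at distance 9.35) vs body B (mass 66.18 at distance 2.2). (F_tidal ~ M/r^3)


Ratio = (M1/r1^3) / (M2/r2^3) = (24.28/9.35^3) / (66.18/2.2^3) = 0.0048

0.0048


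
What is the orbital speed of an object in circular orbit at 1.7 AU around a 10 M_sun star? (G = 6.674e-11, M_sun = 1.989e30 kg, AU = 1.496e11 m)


v = sqrt(GM/r) = sqrt(6.674e-11 * 1.989e+31 / 2.543e+11) = 72247.0694

72247.0694 m/s


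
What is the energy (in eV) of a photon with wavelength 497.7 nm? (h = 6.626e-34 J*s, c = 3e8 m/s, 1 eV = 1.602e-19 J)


E = hc/lambda = 6.626e-34 * 3e8 / 4.977e-07 = 3.994e-19 J = 2.4931 eV

2.4931 eV


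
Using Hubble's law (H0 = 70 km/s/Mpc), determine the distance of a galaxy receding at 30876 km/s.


d = v / H0 = 30876 / 70 = 441.0857

441.0857 Mpc


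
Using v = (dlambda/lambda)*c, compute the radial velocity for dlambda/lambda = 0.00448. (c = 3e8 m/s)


v = (dlambda/lambda) * c = 0.00448 * 3e8 = 1.344e+06

1.344e+06 m/s


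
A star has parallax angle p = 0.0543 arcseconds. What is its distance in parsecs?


d = 1/p = 1/0.0543 = 18.4162

18.4162 pc


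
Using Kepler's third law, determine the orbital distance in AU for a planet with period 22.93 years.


a = P^(2/3) = 22.93^(2/3) = 8.0712

8.0712 AU


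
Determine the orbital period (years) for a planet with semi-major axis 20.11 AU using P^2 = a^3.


P = a^(3/2) = 20.11^1.5 = 90.1816

90.1816 years


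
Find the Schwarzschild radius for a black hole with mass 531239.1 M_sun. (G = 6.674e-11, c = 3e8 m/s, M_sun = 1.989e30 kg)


M = 531239.1 * 1.989e30 kg = 1.05663457e+36 kg. rs = 2GM/c^2 = 2 * 6.674e-11 * 1.05663457e+36 / (3e8)^2 = 1.567e+09

1.567e+09 m


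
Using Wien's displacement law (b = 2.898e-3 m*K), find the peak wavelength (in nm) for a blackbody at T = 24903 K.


lam_max = b / T = 2.898e-3 / 24903 = 1.164e-07 m = 116.3715 nm

116.3715 nm


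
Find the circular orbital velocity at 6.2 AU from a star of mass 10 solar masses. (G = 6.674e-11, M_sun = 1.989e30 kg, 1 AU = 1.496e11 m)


v = sqrt(GM/r) = sqrt(6.674e-11 * 1.989e+31 / 9.275e+11) = 37831.0897

37831.0897 m/s


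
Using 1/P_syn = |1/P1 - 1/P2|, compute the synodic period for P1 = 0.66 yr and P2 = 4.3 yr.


1/P_syn = |1/P1 - 1/P2| = |1/0.66 - 1/4.3| => P_syn = 0.7797

0.7797 years


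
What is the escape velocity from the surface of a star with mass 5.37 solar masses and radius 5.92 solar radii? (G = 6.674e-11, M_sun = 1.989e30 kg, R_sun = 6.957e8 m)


M = 5.37 * 1.989e30 kg = 1.068093e+31 kg; R = 5.92 * 6.957e8 m = 4.118544e+09 m. v_esc = sqrt(2GM/R) = sqrt(2 * 6.674e-11 * 1.068093e+31 / 4.118544e+09) = 588356.8015

588356.8015 m/s


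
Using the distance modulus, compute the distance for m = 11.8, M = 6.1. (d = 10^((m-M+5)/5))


d = 10^((m - M + 5)/5) = 10^((11.8 - 6.1 + 5)/5) = 138.0384

138.0384 pc


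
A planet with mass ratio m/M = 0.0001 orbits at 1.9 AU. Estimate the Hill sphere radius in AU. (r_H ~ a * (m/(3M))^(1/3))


r_H = a * (m/3M)^(1/3) = 1.9 * (0.0001/3)^(1/3) = 0.0611

0.0611 AU


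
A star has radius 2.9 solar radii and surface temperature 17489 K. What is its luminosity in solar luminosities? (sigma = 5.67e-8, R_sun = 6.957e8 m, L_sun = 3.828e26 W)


R = 2.9 * 6.957e8 m = 2.01753e+09 m. L = 4*pi*R^2*sigma*T^4 = 4*pi*(2.01753e+09)^2 * 5.67e-8 * 17489^4 = 2.713268897e+29 W. L/L_sun = 2.713268897e+29 / 3.828e26 = 708.7954

708.7954 L_sun


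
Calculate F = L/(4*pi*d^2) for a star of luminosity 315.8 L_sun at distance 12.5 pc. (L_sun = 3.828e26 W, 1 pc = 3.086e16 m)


F = L / (4*pi*d^2) = 1.209e+29 / (4*pi*(3.858e+17)^2) = 6.465e-08

6.465e-08 W/m^2


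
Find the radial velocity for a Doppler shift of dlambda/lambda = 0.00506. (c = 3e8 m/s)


v = (dlambda/lambda) * c = 0.00506 * 3e8 = 1.518e+06

1.518e+06 m/s


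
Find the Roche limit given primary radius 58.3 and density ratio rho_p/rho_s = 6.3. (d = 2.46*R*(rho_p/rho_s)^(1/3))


d_Roche = 2.46 * 58.3 * 6.3^(1/3) = 264.8808

264.8808


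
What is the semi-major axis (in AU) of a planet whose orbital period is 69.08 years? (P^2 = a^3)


a = P^(2/3) = 69.08^(2/3) = 16.8358

16.8358 AU


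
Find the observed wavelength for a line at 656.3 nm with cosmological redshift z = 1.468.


lam_obs = lam_emit * (1 + z) = 656.3 * (1 + 1.468) = 1619.7484

1619.7484 nm


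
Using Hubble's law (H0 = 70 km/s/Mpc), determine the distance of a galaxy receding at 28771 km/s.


d = v / H0 = 28771 / 70 = 411.0143

411.0143 Mpc


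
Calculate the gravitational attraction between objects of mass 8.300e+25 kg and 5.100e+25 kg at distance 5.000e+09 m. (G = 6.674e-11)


F = G*m1*m2/r^2 = 6.674e-11 * 8.300e+25 * 5.100e+25 / (5.000e+09)^2 = 6.674e-11 * 4.233e+51 / 2.500e+19 = 1.130e+22

1.130e+22 N


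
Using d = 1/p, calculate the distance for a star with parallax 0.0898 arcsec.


d = 1/p = 1/0.0898 = 11.1359

11.1359 pc


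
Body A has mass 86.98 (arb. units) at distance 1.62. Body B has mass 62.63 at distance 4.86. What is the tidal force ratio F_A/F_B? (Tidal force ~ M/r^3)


Ratio = (M1/r1^3) / (M2/r2^3) = (86.98/1.62^3) / (62.63/4.86^3) = 37.4974

37.4974


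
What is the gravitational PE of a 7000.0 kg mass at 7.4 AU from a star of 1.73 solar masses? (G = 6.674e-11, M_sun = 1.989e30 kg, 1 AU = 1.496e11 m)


M = 1.73 * 1.989e30 kg = 3.44097e+30 kg; r = 7.4 AU * 1.496e11 m/AU = 1.10704e+12 m. U = -GM*m/r = -(6.674e-11 * 3.44097e+30 * 7000.0) / 1.10704e+12 = -1.452e+12

-1.452e+12 J


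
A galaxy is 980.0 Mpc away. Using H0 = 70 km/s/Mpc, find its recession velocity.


v = H0 * d = 70 * 980.0 = 68600.0

68600.0 km/s


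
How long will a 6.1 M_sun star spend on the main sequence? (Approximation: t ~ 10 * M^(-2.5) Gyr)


t = 10 * M^(-2.5) = 10 * 6.1^(-2.5) = 0.1088

0.1088 Gyr


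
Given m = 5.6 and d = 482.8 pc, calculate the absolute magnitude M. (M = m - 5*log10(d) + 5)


M = m - 5*log10(d) + 5 = 5.6 - 5*log10(482.8) + 5 = -2.8188

-2.8188


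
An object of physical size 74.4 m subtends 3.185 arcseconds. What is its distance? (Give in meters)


D = size / theta_rad, theta_rad = 3.185 * pi/(180*3600) = 1.544e-05, D = 4.818e+06

4.818e+06 m


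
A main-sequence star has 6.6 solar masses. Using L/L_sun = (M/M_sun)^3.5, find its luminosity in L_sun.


L/L_sun = (M/M_sun)^3.5 = 6.6^3.5 = 738.5906

738.5906 L_sun


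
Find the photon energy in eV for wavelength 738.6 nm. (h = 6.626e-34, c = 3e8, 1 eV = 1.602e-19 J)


E = hc/lambda = 6.626e-34 * 3e8 / 7.386e-07 = 2.691e-19 J = 1.68 eV

1.68 eV


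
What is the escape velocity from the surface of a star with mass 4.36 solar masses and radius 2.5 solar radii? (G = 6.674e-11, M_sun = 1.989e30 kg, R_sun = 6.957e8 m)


M = 4.36 * 1.989e30 kg = 8.67204e+30 kg; R = 2.5 * 6.957e8 m = 1.73925e+09 m. v_esc = sqrt(2GM/R) = sqrt(2 * 6.674e-11 * 8.67204e+30 / 1.73925e+09) = 815807.5668

815807.5668 m/s


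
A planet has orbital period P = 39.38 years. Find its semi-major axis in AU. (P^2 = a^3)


a = P^(2/3) = 39.38^(2/3) = 11.5749

11.5749 AU


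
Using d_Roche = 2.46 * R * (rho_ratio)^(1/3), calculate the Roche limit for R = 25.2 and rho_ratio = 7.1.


d_Roche = 2.46 * 25.2 * 7.1^(1/3) = 119.1485

119.1485


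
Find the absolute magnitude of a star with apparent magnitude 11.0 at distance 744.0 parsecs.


M = m - 5*log10(d) + 5 = 11.0 - 5*log10(744.0) + 5 = 1.6421

1.6421


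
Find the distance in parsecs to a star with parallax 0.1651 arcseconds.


d = 1/p = 1/0.1651 = 6.0569

6.0569 pc


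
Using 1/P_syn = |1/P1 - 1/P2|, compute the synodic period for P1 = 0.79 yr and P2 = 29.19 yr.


1/P_syn = |1/P1 - 1/P2| = |1/0.79 - 1/29.19| => P_syn = 0.812

0.812 years


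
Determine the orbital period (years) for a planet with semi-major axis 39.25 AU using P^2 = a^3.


P = a^(3/2) = 39.25^1.5 = 245.9005

245.9005 years


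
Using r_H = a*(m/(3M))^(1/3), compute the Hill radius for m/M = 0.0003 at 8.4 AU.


r_H = a * (m/3M)^(1/3) = 8.4 * (0.0003/3)^(1/3) = 0.3899

0.3899 AU


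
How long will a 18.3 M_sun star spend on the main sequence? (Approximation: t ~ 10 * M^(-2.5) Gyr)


t = 10 * M^(-2.5) = 10 * 18.3^(-2.5) = 0.007

0.007 Gyr


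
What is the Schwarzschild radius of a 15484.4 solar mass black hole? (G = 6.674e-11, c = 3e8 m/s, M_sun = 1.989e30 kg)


M = 15484.4 * 1.989e30 kg = 3.07984716e+34 kg. rs = 2GM/c^2 = 2 * 6.674e-11 * 3.07984716e+34 / (3e8)^2 = 4.568e+07

4.568e+07 m


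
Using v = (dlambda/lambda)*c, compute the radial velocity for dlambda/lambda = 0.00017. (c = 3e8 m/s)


v = (dlambda/lambda) * c = 0.00017 * 3e8 = 51000.0

51000.0 m/s


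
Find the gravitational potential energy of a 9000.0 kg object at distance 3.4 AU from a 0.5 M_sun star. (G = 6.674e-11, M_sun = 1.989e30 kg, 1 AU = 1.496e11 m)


M = 0.5 * 1.989e30 kg = 9.945e+29 kg; r = 3.4 AU * 1.496e11 m/AU = 5.0864e+11 m. U = -GM*m/r = -(6.674e-11 * 9.945e+29 * 9000.0) / 5.0864e+11 = -1.174e+12

-1.174e+12 J


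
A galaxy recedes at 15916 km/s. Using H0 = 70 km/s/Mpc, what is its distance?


d = v / H0 = 15916 / 70 = 227.3714

227.3714 Mpc


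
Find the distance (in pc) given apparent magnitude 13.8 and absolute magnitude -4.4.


d = 10^((m - M + 5)/5) = 10^((13.8 - -4.4 + 5)/5) = 43651.5832

43651.5832 pc


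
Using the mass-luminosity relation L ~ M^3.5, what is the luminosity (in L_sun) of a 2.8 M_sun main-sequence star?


L/L_sun = (M/M_sun)^3.5 = 2.8^3.5 = 36.7327

36.7327 L_sun


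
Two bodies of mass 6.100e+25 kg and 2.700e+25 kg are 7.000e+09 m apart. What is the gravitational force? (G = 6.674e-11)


F = G*m1*m2/r^2 = 6.674e-11 * 6.100e+25 * 2.700e+25 / (7.000e+09)^2 = 6.674e-11 * 1.647e+51 / 4.900e+19 = 2.243e+21

2.243e+21 N


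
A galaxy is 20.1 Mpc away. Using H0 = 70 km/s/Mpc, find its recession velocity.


v = H0 * d = 70 * 20.1 = 1407.0

1407.0 km/s


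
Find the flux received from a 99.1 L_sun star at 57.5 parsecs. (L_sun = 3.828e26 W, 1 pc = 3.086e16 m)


F = L / (4*pi*d^2) = 3.794e+28 / (4*pi*(1.774e+18)^2) = 9.588e-10

9.588e-10 W/m^2


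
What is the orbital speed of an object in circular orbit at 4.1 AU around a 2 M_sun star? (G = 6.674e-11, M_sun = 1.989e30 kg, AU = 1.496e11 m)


v = sqrt(GM/r) = sqrt(6.674e-11 * 3.978e+30 / 6.134e+11) = 20805.0022

20805.0022 m/s


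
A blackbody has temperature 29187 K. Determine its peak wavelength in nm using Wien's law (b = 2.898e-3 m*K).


lam_max = b / T = 2.898e-3 / 29187 = 9.929e-08 m = 99.2908 nm

99.2908 nm


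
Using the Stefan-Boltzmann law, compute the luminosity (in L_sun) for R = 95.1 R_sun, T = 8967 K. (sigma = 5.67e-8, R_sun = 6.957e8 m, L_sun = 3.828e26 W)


R = 95.1 * 6.957e8 m = 6.616107e+10 m. L = 4*pi*R^2*sigma*T^4 = 4*pi*(6.616107e+10)^2 * 5.67e-8 * 8967^4 = 2.016446215e+31 W. L/L_sun = 2.016446215e+31 / 3.828e26 = 52676.2334

52676.2334 L_sun


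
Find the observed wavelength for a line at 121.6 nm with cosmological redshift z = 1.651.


lam_obs = lam_emit * (1 + z) = 121.6 * (1 + 1.651) = 322.3616

322.3616 nm


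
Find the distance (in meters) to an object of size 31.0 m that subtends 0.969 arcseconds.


D = size / theta_rad, theta_rad = 0.969 * pi/(180*3600) = 4.698e-06, D = 6.599e+06

6.599e+06 m


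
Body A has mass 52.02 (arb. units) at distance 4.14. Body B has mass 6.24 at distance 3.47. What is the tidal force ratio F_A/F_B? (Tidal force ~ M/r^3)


Ratio = (M1/r1^3) / (M2/r2^3) = (52.02/4.14^3) / (6.24/3.47^3) = 4.9088

4.9088


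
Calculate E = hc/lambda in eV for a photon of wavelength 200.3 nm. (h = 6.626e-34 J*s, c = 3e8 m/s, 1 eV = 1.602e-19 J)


E = hc/lambda = 6.626e-34 * 3e8 / 2.003e-07 = 9.924e-19 J = 6.1948 eV

6.1948 eV


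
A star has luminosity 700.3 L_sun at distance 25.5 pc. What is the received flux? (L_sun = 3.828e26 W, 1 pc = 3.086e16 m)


F = L / (4*pi*d^2) = 2.681e+29 / (4*pi*(7.869e+17)^2) = 3.445e-08

3.445e-08 W/m^2


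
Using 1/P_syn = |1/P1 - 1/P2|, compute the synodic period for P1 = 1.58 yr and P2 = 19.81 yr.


1/P_syn = |1/P1 - 1/P2| = |1/1.58 - 1/19.81| => P_syn = 1.7169

1.7169 years


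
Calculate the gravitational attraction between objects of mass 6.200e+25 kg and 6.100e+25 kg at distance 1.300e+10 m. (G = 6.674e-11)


F = G*m1*m2/r^2 = 6.674e-11 * 6.200e+25 * 6.100e+25 / (1.300e+10)^2 = 6.674e-11 * 3.782e+51 / 1.690e+20 = 1.494e+21

1.494e+21 N


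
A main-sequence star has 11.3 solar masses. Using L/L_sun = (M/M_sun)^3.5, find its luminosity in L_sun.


L/L_sun = (M/M_sun)^3.5 = 11.3^3.5 = 4850.3665

4850.3665 L_sun


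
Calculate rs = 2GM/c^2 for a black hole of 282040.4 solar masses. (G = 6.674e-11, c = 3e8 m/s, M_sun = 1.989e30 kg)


M = 282040.4 * 1.989e30 kg = 5.609783556e+35 kg. rs = 2GM/c^2 = 2 * 6.674e-11 * 5.609783556e+35 / (3e8)^2 = 8.320e+08

8.320e+08 m


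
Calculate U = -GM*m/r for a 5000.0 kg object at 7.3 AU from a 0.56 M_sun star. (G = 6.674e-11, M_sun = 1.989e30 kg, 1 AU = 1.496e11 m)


M = 0.56 * 1.989e30 kg = 1.11384e+30 kg; r = 7.3 AU * 1.496e11 m/AU = 1.09208e+12 m. U = -GM*m/r = -(6.674e-11 * 1.11384e+30 * 5000.0) / 1.09208e+12 = -3.403e+11

-3.403e+11 J


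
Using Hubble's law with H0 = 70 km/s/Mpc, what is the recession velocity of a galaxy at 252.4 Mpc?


v = H0 * d = 70 * 252.4 = 17668.0

17668.0 km/s


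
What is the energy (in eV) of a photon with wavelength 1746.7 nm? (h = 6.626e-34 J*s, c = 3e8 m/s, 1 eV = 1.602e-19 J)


E = hc/lambda = 6.626e-34 * 3e8 / 1.747e-06 = 1.138e-19 J = 0.7104 eV

0.7104 eV


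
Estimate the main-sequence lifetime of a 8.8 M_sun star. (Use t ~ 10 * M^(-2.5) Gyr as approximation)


t = 10 * M^(-2.5) = 10 * 8.8^(-2.5) = 0.0435

0.0435 Gyr


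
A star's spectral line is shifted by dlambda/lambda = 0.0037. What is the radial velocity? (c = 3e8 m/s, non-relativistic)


v = (dlambda/lambda) * c = 0.0037 * 3e8 = 1.110e+06

1.110e+06 m/s


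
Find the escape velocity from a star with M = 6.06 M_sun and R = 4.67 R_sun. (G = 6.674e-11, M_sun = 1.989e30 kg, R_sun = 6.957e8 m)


M = 6.06 * 1.989e30 kg = 1.205334e+31 kg; R = 4.67 * 6.957e8 m = 3.248919e+09 m. v_esc = sqrt(2GM/R) = sqrt(2 * 6.674e-11 * 1.205334e+31 / 3.248919e+09) = 703707.7933

703707.7933 m/s


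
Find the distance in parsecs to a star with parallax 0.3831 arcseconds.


d = 1/p = 1/0.3831 = 2.6103

2.6103 pc


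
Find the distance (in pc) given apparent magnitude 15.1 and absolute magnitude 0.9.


d = 10^((m - M + 5)/5) = 10^((15.1 - 0.9 + 5)/5) = 6918.3097

6918.3097 pc


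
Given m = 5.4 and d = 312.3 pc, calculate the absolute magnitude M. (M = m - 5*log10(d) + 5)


M = m - 5*log10(d) + 5 = 5.4 - 5*log10(312.3) + 5 = -2.0729

-2.0729


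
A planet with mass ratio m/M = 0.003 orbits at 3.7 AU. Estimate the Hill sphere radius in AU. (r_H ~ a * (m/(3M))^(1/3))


r_H = a * (m/3M)^(1/3) = 3.7 * (0.003/3)^(1/3) = 0.37

0.37 AU


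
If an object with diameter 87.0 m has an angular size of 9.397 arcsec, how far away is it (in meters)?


D = size / theta_rad, theta_rad = 9.397 * pi/(180*3600) = 4.556e-05, D = 1.910e+06

1.910e+06 m


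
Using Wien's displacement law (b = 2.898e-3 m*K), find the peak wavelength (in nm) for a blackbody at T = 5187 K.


lam_max = b / T = 2.898e-3 / 5187 = 5.587e-07 m = 558.7045 nm

558.7045 nm


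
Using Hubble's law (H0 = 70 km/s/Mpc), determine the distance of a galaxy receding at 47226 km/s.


d = v / H0 = 47226 / 70 = 674.6571

674.6571 Mpc


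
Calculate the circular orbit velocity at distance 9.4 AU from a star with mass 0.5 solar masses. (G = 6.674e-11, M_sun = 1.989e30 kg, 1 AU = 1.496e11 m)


v = sqrt(GM/r) = sqrt(6.674e-11 * 9.945e+29 / 1.406e+12) = 6870.1429

6870.1429 m/s


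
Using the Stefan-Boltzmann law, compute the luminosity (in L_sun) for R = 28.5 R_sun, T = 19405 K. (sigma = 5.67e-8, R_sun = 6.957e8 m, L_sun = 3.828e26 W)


R = 28.5 * 6.957e8 m = 1.982745e+10 m. L = 4*pi*R^2*sigma*T^4 = 4*pi*(1.982745e+10)^2 * 5.67e-8 * 19405^4 = 3.971743907e+31 W. L/L_sun = 3.971743907e+31 / 3.828e26 = 103755.0655

103755.0655 L_sun


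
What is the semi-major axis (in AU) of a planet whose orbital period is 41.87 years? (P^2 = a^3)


a = P^(2/3) = 41.87^(2/3) = 12.0578

12.0578 AU


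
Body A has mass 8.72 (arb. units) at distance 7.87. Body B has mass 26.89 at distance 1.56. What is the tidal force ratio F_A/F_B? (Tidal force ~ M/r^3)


Ratio = (M1/r1^3) / (M2/r2^3) = (8.72/7.87^3) / (26.89/1.56^3) = 0.0025

0.0025


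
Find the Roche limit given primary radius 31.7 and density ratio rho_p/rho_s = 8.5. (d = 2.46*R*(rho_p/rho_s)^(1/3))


d_Roche = 2.46 * 31.7 * 8.5^(1/3) = 159.1478

159.1478


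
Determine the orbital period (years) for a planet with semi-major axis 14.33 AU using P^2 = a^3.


P = a^(3/2) = 14.33^1.5 = 54.2462

54.2462 years


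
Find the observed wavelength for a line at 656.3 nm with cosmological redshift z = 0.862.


lam_obs = lam_emit * (1 + z) = 656.3 * (1 + 0.862) = 1222.0306

1222.0306 nm


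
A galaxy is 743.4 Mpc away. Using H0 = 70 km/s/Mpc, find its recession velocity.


v = H0 * d = 70 * 743.4 = 52038.0

52038.0 km/s


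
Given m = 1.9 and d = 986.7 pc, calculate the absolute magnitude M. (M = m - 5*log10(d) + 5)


M = m - 5*log10(d) + 5 = 1.9 - 5*log10(986.7) + 5 = -8.0709

-8.0709


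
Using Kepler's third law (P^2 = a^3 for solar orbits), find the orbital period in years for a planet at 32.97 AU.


P = a^(3/2) = 32.97^1.5 = 189.3121

189.3121 years


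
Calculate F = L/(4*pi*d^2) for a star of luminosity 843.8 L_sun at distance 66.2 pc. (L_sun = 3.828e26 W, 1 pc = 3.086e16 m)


F = L / (4*pi*d^2) = 3.230e+29 / (4*pi*(2.043e+18)^2) = 6.159e-09

6.159e-09 W/m^2


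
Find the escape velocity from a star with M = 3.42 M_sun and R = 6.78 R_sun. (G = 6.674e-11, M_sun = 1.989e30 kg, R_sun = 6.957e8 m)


M = 3.42 * 1.989e30 kg = 6.80238e+30 kg; R = 6.78 * 6.957e8 m = 4.716846e+09 m. v_esc = sqrt(2GM/R) = sqrt(2 * 6.674e-11 * 6.80238e+30 / 4.716846e+09) = 438745.52

438745.52 m/s


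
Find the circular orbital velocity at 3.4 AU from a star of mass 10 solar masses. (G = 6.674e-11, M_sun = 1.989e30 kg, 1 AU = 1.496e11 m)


v = sqrt(GM/r) = sqrt(6.674e-11 * 1.989e+31 / 5.086e+11) = 51086.3927

51086.3927 m/s


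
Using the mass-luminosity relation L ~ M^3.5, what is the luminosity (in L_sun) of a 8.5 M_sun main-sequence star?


L/L_sun = (M/M_sun)^3.5 = 8.5^3.5 = 1790.4667

1790.4667 L_sun


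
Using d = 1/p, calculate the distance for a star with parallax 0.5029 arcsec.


d = 1/p = 1/0.5029 = 1.9885

1.9885 pc


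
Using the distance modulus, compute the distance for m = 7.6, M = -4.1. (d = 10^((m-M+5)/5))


d = 10^((m - M + 5)/5) = 10^((7.6 - -4.1 + 5)/5) = 2187.7616

2187.7616 pc


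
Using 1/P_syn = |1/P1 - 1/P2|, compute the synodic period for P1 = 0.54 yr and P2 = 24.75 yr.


1/P_syn = |1/P1 - 1/P2| = |1/0.54 - 1/24.75| => P_syn = 0.552

0.552 years


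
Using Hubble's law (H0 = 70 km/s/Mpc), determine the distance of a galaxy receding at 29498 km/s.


d = v / H0 = 29498 / 70 = 421.4

421.4 Mpc


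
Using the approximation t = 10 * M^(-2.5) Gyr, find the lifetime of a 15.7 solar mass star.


t = 10 * M^(-2.5) = 10 * 15.7^(-2.5) = 0.0102

0.0102 Gyr


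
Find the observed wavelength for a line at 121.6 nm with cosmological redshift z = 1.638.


lam_obs = lam_emit * (1 + z) = 121.6 * (1 + 1.638) = 320.7808

320.7808 nm


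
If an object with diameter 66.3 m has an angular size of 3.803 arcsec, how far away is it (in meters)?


D = size / theta_rad, theta_rad = 3.803 * pi/(180*3600) = 1.844e-05, D = 3.596e+06

3.596e+06 m


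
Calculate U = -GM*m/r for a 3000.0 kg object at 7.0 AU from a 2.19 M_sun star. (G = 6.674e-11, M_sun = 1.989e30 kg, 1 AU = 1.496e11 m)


M = 2.19 * 1.989e30 kg = 4.35591e+30 kg; r = 7.0 AU * 1.496e11 m/AU = 1.0472e+12 m. U = -GM*m/r = -(6.674e-11 * 4.35591e+30 * 3000.0) / 1.0472e+12 = -8.328e+11

-8.328e+11 J


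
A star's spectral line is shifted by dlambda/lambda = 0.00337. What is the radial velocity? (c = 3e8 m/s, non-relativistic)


v = (dlambda/lambda) * c = 0.00337 * 3e8 = 1.011e+06

1.011e+06 m/s


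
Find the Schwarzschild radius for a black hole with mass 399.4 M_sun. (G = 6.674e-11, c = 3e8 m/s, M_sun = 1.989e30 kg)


M = 399.4 * 1.989e30 kg = 7.944066e+32 kg. rs = 2GM/c^2 = 2 * 6.674e-11 * 7.944066e+32 / (3e8)^2 = 1.178e+06

1.178e+06 m


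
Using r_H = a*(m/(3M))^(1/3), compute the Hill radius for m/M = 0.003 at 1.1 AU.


r_H = a * (m/3M)^(1/3) = 1.1 * (0.003/3)^(1/3) = 0.11

0.11 AU


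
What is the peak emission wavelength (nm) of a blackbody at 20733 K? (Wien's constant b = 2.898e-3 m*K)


lam_max = b / T = 2.898e-3 / 20733 = 1.398e-07 m = 139.7772 nm

139.7772 nm


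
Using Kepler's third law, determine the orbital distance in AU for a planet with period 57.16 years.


a = P^(2/3) = 57.16^(2/3) = 14.8387

14.8387 AU


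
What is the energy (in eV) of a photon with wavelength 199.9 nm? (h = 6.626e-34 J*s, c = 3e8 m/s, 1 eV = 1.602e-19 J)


E = hc/lambda = 6.626e-34 * 3e8 / 1.999e-07 = 9.944e-19 J = 6.2072 eV

6.2072 eV


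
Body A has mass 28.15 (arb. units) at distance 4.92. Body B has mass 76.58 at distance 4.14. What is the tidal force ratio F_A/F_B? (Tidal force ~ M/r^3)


Ratio = (M1/r1^3) / (M2/r2^3) = (28.15/4.92^3) / (76.58/4.14^3) = 0.219

0.219


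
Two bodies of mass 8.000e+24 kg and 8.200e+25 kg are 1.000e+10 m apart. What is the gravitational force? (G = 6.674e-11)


F = G*m1*m2/r^2 = 6.674e-11 * 8.000e+24 * 8.200e+25 / (1.000e+10)^2 = 6.674e-11 * 6.560e+50 / 1.000e+20 = 4.378e+20

4.378e+20 N


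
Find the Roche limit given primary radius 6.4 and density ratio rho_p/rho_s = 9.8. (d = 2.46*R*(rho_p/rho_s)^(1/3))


d_Roche = 2.46 * 6.4 * 9.8^(1/3) = 33.6918

33.6918


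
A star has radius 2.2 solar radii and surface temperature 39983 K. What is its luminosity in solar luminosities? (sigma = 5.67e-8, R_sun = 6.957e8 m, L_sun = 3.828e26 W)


R = 2.2 * 6.957e8 m = 1.53054e+09 m. L = 4*pi*R^2*sigma*T^4 = 4*pi*(1.53054e+09)^2 * 5.67e-8 * 39983^4 = 4.265636059e+30 W. L/L_sun = 4.265636059e+30 / 3.828e26 = 11143.2499

11143.2499 L_sun


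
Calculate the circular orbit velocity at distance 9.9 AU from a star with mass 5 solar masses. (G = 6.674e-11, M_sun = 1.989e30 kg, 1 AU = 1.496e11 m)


v = sqrt(GM/r) = sqrt(6.674e-11 * 9.945e+30 / 1.481e+12) = 21169.5731

21169.5731 m/s


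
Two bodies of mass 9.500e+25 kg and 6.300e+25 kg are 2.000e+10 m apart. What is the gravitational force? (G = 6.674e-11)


F = G*m1*m2/r^2 = 6.674e-11 * 9.500e+25 * 6.300e+25 / (2.000e+10)^2 = 6.674e-11 * 5.985e+51 / 4.000e+20 = 9.986e+20

9.986e+20 N


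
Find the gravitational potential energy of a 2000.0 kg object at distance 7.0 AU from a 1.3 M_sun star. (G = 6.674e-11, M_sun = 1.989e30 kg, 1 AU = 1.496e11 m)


M = 1.3 * 1.989e30 kg = 2.5857e+30 kg; r = 7.0 AU * 1.496e11 m/AU = 1.0472e+12 m. U = -GM*m/r = -(6.674e-11 * 2.5857e+30 * 2000.0) / 1.0472e+12 = -3.296e+11

-3.296e+11 J


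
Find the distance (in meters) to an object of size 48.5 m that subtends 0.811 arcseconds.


D = size / theta_rad, theta_rad = 0.811 * pi/(180*3600) = 3.932e-06, D = 1.234e+07

1.234e+07 m


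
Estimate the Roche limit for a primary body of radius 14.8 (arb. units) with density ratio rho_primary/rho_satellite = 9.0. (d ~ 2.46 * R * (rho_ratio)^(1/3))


d_Roche = 2.46 * 14.8 * 9.0^(1/3) = 75.7317

75.7317


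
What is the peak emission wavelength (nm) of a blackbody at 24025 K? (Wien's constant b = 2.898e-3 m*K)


lam_max = b / T = 2.898e-3 / 24025 = 1.206e-07 m = 120.6243 nm

120.6243 nm


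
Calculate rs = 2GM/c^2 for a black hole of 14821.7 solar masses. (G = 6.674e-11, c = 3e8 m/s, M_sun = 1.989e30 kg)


M = 14821.7 * 1.989e30 kg = 2.94803613e+34 kg. rs = 2GM/c^2 = 2 * 6.674e-11 * 2.94803613e+34 / (3e8)^2 = 4.372e+07

4.372e+07 m


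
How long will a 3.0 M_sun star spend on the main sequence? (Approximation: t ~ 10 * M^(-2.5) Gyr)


t = 10 * M^(-2.5) = 10 * 3.0^(-2.5) = 0.6415

0.6415 Gyr


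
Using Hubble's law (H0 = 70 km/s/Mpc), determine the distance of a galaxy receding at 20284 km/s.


d = v / H0 = 20284 / 70 = 289.7714

289.7714 Mpc


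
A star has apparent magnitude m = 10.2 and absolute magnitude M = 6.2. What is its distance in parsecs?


d = 10^((m - M + 5)/5) = 10^((10.2 - 6.2 + 5)/5) = 63.0957

63.0957 pc


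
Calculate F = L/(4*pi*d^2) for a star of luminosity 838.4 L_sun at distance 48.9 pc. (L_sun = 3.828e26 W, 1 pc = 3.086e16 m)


F = L / (4*pi*d^2) = 3.209e+29 / (4*pi*(1.509e+18)^2) = 1.122e-08

1.122e-08 W/m^2


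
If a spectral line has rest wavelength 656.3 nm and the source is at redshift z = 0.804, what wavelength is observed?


lam_obs = lam_emit * (1 + z) = 656.3 * (1 + 0.804) = 1183.9652

1183.9652 nm


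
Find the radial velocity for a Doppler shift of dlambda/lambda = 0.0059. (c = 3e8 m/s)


v = (dlambda/lambda) * c = 0.0059 * 3e8 = 1.770e+06

1.770e+06 m/s


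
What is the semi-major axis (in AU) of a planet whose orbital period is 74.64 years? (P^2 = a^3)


a = P^(2/3) = 74.64^(2/3) = 17.7275

17.7275 AU


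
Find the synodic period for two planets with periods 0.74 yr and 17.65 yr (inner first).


1/P_syn = |1/P1 - 1/P2| = |1/0.74 - 1/17.65| => P_syn = 0.7724

0.7724 years


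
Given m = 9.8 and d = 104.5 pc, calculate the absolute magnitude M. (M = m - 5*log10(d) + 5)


M = m - 5*log10(d) + 5 = 9.8 - 5*log10(104.5) + 5 = 4.7044

4.7044


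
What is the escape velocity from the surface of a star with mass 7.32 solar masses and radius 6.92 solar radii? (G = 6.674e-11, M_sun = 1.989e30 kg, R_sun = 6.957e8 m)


M = 7.32 * 1.989e30 kg = 1.455948e+31 kg; R = 6.92 * 6.957e8 m = 4.814244e+09 m. v_esc = sqrt(2GM/R) = sqrt(2 * 6.674e-11 * 1.455948e+31 / 4.814244e+09) = 635355.7756

635355.7756 m/s


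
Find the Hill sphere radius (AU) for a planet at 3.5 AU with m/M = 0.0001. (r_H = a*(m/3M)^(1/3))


r_H = a * (m/3M)^(1/3) = 3.5 * (0.0001/3)^(1/3) = 0.1126

0.1126 AU


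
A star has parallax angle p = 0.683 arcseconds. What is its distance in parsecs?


d = 1/p = 1/0.683 = 1.4641

1.4641 pc


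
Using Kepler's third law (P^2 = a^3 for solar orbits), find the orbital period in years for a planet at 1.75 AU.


P = a^(3/2) = 1.75^1.5 = 2.315

2.315 years


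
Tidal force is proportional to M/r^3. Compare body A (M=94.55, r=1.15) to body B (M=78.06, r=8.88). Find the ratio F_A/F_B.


Ratio = (M1/r1^3) / (M2/r2^3) = (94.55/1.15^3) / (78.06/8.88^3) = 557.6714

557.6714


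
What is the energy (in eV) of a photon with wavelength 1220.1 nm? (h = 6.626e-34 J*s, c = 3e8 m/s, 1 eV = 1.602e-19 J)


E = hc/lambda = 6.626e-34 * 3e8 / 1.220e-06 = 1.629e-19 J = 1.017 eV

1.017 eV


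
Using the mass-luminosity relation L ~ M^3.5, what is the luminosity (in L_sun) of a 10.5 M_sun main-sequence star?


L/L_sun = (M/M_sun)^3.5 = 10.5^3.5 = 3751.1337

3751.1337 L_sun


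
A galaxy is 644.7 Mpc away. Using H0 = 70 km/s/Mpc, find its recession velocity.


v = H0 * d = 70 * 644.7 = 45129.0

45129.0 km/s


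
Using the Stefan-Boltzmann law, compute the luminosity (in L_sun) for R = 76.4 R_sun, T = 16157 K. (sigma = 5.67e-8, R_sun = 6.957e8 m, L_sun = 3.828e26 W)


R = 76.4 * 6.957e8 m = 5.315148e+10 m. L = 4*pi*R^2*sigma*T^4 = 4*pi*(5.315148e+10)^2 * 5.67e-8 * 16157^4 = 1.371723398e+32 W. L/L_sun = 1.371723398e+32 / 3.828e26 = 358339.4457

358339.4457 L_sun


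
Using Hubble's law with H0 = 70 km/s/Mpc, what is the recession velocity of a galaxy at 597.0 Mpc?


v = H0 * d = 70 * 597.0 = 41790.0

41790.0 km/s


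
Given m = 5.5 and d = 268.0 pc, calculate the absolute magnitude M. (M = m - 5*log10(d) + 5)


M = m - 5*log10(d) + 5 = 5.5 - 5*log10(268.0) + 5 = -1.6407

-1.6407


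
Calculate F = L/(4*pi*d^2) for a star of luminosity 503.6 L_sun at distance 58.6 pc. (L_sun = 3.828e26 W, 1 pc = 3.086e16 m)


F = L / (4*pi*d^2) = 1.928e+29 / (4*pi*(1.808e+18)^2) = 4.691e-09

4.691e-09 W/m^2


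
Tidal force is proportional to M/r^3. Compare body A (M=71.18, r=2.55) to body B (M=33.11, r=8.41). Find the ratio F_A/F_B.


Ratio = (M1/r1^3) / (M2/r2^3) = (71.18/2.55^3) / (33.11/8.41^3) = 77.1199

77.1199


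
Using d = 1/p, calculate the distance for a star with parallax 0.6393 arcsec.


d = 1/p = 1/0.6393 = 1.5642

1.5642 pc


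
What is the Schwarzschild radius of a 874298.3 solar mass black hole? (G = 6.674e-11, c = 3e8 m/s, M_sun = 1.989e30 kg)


M = 874298.3 * 1.989e30 kg = 1.738979319e+36 kg. rs = 2GM/c^2 = 2 * 6.674e-11 * 1.738979319e+36 / (3e8)^2 = 2.579e+09

2.579e+09 m


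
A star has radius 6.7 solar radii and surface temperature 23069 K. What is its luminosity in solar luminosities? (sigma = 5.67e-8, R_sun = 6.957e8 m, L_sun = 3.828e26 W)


R = 6.7 * 6.957e8 m = 4.66119e+09 m. L = 4*pi*R^2*sigma*T^4 = 4*pi*(4.66119e+09)^2 * 5.67e-8 * 23069^4 = 4.384313605e+30 W. L/L_sun = 4.384313605e+30 / 3.828e26 = 11453.2748

11453.2748 L_sun


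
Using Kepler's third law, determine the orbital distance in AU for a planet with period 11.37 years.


a = P^(2/3) = 11.37^(2/3) = 5.0564

5.0564 AU


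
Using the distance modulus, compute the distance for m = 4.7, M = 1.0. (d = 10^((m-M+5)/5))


d = 10^((m - M + 5)/5) = 10^((4.7 - 1.0 + 5)/5) = 54.9541

54.9541 pc


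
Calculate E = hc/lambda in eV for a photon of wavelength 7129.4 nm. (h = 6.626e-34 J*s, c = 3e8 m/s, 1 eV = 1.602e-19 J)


E = hc/lambda = 6.626e-34 * 3e8 / 7.129e-06 = 2.788e-20 J = 0.174 eV

0.174 eV


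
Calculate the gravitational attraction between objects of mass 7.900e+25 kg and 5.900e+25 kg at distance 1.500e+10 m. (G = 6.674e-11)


F = G*m1*m2/r^2 = 6.674e-11 * 7.900e+25 * 5.900e+25 / (1.500e+10)^2 = 6.674e-11 * 4.661e+51 / 2.250e+20 = 1.383e+21

1.383e+21 N


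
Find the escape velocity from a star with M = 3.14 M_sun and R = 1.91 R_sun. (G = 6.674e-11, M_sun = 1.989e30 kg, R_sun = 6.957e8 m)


M = 3.14 * 1.989e30 kg = 6.24546e+30 kg; R = 1.91 * 6.957e8 m = 1.328787e+09 m. v_esc = sqrt(2GM/R) = sqrt(2 * 6.674e-11 * 6.24546e+30 / 1.328787e+09) = 792068.2943

792068.2943 m/s


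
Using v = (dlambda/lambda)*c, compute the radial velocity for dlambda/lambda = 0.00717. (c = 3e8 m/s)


v = (dlambda/lambda) * c = 0.00717 * 3e8 = 2.151e+06

2.151e+06 m/s


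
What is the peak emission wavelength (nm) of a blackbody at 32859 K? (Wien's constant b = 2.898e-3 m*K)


lam_max = b / T = 2.898e-3 / 32859 = 8.820e-08 m = 88.195 nm

88.195 nm


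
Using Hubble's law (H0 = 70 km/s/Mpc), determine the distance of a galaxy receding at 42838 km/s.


d = v / H0 = 42838 / 70 = 611.9714

611.9714 Mpc


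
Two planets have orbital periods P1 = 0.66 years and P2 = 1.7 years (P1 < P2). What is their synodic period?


1/P_syn = |1/P1 - 1/P2| = |1/0.66 - 1/1.7| => P_syn = 1.0788

1.0788 years


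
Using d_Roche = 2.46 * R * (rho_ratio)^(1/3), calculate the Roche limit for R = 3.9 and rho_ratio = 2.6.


d_Roche = 2.46 * 3.9 * 2.6^(1/3) = 13.1924

13.1924


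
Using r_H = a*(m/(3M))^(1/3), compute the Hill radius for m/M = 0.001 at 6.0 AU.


r_H = a * (m/3M)^(1/3) = 6.0 * (0.001/3)^(1/3) = 0.416

0.416 AU


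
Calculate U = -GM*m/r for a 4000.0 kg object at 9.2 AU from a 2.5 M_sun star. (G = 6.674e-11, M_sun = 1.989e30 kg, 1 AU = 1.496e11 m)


M = 2.5 * 1.989e30 kg = 4.9725e+30 kg; r = 9.2 AU * 1.496e11 m/AU = 1.37632e+12 m. U = -GM*m/r = -(6.674e-11 * 4.9725e+30 * 4000.0) / 1.37632e+12 = -9.645e+11

-9.645e+11 J


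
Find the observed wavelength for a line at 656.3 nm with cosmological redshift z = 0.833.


lam_obs = lam_emit * (1 + z) = 656.3 * (1 + 0.833) = 1202.9979

1202.9979 nm


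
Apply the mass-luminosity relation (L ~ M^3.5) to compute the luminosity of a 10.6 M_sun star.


L/L_sun = (M/M_sun)^3.5 = 10.6^3.5 = 3877.6672

3877.6672 L_sun


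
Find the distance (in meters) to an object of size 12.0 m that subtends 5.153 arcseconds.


D = size / theta_rad, theta_rad = 5.153 * pi/(180*3600) = 2.498e-05, D = 480337.2162

480337.2162 m


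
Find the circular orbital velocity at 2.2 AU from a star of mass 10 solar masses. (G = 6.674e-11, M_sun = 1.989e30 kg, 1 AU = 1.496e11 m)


v = sqrt(GM/r) = sqrt(6.674e-11 * 1.989e+31 / 3.291e+11) = 63508.7194

63508.7194 m/s


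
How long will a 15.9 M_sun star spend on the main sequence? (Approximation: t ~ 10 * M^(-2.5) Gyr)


t = 10 * M^(-2.5) = 10 * 15.9^(-2.5) = 0.0099

0.0099 Gyr


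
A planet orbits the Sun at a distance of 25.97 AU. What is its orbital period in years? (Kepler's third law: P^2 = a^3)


P = a^(3/2) = 25.97^1.5 = 132.3451

132.3451 years


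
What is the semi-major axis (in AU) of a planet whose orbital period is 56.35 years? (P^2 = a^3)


a = P^(2/3) = 56.35^(2/3) = 14.6981

14.6981 AU


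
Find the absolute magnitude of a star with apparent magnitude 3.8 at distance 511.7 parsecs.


M = m - 5*log10(d) + 5 = 3.8 - 5*log10(511.7) + 5 = -4.7451

-4.7451
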